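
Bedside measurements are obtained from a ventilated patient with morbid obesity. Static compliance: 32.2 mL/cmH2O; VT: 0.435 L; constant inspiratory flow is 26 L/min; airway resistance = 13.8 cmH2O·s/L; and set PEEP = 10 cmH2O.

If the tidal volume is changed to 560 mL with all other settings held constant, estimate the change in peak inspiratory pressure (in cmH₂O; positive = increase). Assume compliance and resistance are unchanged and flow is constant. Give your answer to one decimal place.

3.9

PIP = Vt/C + R·V̇ + PEEP (constant-flow equation of motion).
Only the elastic term changes: ΔPIP = ΔVt / C = (560 − 435) / 32.2 = 3.882 cmH2O.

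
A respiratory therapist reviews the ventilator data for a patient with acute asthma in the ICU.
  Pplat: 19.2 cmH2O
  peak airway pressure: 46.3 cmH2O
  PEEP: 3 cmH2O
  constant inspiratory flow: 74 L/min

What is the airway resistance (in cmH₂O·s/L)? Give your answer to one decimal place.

Flow: 74 L/min ÷ 60 = 1.2333 L/s.
Raw = (PIP − Pplat) / flow = (46.3 − 19.2) / 1.2333 = 27.1 / 1.2333 = 21.974 cmH2O·s/L.

22.0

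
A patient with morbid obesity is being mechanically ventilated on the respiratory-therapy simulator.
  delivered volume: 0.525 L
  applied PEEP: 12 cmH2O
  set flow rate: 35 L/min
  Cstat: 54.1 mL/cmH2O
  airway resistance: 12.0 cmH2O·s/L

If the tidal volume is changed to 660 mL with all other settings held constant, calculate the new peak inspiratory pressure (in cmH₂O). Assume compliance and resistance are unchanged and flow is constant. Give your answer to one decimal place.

31.2

Flow: 35 L/min ÷ 60 = 0.5833 L/s.
PIP = Vt/C + R·V̇ + PEEP (constant-flow equation of motion).
Only the elastic term changes: ΔPIP = ΔVt / C = (660 − 525) / 54.1 = 2.495 cmH2O.
Original PIP = 525/54.1 + 12.0×0.5833 + 12 = 28.704 cmH2O; new PIP = 28.704 + (2.495) = 31.199 cmH2O.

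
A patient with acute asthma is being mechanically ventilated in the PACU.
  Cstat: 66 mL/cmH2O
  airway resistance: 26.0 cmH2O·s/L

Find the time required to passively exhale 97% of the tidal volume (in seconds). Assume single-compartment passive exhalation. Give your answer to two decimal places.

τ = R × C = 26.0 × 66 mL/cmH2O = 26.0 × 0.066 L/cmH2O = 1.716 s.
Exhaled fraction f = 1 − e^(−t/τ) → t = −τ·ln(1 − f) = −1.716·ln(0.03) = 6.017 s.

6.02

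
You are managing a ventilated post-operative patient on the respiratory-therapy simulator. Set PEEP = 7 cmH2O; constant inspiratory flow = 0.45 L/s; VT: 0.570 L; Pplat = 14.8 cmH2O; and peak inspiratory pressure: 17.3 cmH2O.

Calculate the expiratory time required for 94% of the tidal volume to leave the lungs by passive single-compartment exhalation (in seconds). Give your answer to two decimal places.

R = (PIP − Pplat)/V̇ = (17.3 − 14.8) / 0.45 = 2.5/0.45 = 5.556 cmH2O·s/L.
C = Vt/(Pplat − PEEP) = 570.0 / (14.8 − 7) = 570.0/7.8 = 73.077 mL/cmH2O.
τ = R × C = 5.556 × 0.07308 L/cmH2O = 0.406 s.
t = −τ·ln(1 − 0.94) = −0.406·ln(0.06) = 1.142 s.

1.14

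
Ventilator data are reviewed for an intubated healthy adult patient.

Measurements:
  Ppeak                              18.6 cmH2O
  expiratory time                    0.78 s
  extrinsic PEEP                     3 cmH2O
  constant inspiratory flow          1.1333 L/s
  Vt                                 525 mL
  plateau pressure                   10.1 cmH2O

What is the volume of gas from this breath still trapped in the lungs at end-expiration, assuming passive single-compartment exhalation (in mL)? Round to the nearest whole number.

R = (PIP − Pplat)/V̇ = (18.6 − 10.1) / 1.1333 = 8.5/1.1333 = 7.5 cmH2O·s/L.
C = Vt/(Pplat − PEEP) = 525.0 / (10.1 − 3) = 525.0/7.1 = 73.944 mL/cmH2O.
τ = R × C = 7.5 × 0.07394 L/cmH2O = 0.5546 s.
Fraction remaining = e^(−Te/τ) = e^(−0.78/0.5546) = 0.245.
Trapped volume = 525.0 × 0.245 = 128.63 mL.

129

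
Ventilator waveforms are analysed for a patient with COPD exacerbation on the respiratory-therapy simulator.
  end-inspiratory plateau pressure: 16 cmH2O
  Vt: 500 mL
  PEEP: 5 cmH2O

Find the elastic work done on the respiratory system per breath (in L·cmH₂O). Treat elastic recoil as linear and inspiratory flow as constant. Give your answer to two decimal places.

Elastic work ≈ ½ × (Pplat − PEEP) × Vt = 0.5 × (16 − 5) × 0.500 L = 0.5 × 11.0 × 0.500 = 2.75 L·cmH2O.

2.75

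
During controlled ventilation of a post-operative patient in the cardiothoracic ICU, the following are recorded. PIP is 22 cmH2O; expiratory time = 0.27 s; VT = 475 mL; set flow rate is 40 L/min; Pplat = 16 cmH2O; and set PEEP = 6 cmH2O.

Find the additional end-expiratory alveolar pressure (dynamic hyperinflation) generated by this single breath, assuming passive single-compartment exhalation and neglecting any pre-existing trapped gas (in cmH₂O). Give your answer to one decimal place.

5.3

Flow: 40 L/min ÷ 60 = 0.6667 L/s.
R = (PIP − Pplat)/V̇ = (22 − 16) / 0.6667 = 6.0/0.6667 = 9.0 cmH2O·s/L.
C = Vt/(Pplat − PEEP) = 475.0 / (16 − 6) = 475.0/10.0 = 47.5 mL/cmH2O.
τ = R × C = 9.0 × 0.0475 L/cmH2O = 0.4275 s.
Fraction remaining = e^(−Te/τ) = e^(−0.27/0.4275) = 0.5318; trapped volume = 475.0 × 0.5318 = 252.61 mL.
Additional alveolar pressure from trapping ≈ V_trapped / C = 252.61 / 47.5 = 5.318 cmH2O.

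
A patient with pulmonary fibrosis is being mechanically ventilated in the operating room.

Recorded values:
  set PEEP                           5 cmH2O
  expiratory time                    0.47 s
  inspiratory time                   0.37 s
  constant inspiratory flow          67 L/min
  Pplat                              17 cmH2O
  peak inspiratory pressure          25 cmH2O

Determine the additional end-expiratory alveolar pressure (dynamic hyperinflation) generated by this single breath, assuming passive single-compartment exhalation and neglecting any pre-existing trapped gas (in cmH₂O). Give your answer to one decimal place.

1.8

Flow: 67 L/min ÷ 60 = 1.1167 L/s.
Vt = flow × Ti = 1.1167 L/s × 0.37 s × 1000 mL/L = 413.18 mL.
R = (PIP − Pplat)/V̇ = (25 − 17) / 1.1167 = 8.0/1.1167 = 7.164 cmH2O·s/L.
C = Vt/(Pplat − PEEP) = 413.18 / (17 − 5) = 413.18/12.0 = 34.432 mL/cmH2O.
τ = R × C = 7.164 × 0.03443 L/cmH2O = 0.2467 s.
Fraction remaining = e^(−Te/τ) = e^(−0.47/0.2467) = 0.1488; trapped volume = 413.18 × 0.1488 = 61.481 mL.
Additional alveolar pressure from trapping ≈ V_trapped / C = 61.481 / 34.432 = 1.786 cmH2O.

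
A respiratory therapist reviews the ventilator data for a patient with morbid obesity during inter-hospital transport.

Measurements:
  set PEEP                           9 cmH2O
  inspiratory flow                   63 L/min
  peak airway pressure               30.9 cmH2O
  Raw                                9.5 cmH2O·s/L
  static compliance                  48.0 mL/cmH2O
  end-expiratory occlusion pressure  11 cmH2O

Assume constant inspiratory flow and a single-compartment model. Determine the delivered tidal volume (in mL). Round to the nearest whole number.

Flow: 63 L/min ÷ 60 = 1.05 L/s.
Total PEEP = 11 cmH2O (set 9 + intrinsic 2); this is the baseline alveolar pressure.
Equation of motion (constant flow): PIP = Vt/C + R·V̇ + PEEP.
Vt/C = PIP − R·V̇ − PEEP = 30.9 − 9.975 − 11 = 9.925 cmH2O.
Vt = C × 9.925 = 48.0 × 9.925 = 476.4 mL.

476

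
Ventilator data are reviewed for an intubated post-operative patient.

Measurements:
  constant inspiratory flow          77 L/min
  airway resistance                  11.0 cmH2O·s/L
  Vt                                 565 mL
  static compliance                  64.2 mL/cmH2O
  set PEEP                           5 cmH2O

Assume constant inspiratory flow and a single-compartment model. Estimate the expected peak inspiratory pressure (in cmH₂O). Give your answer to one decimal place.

Flow: 77 L/min ÷ 60 = 1.2833 L/s.
Equation of motion (constant flow): PIP = Vt/C + R·V̇ + PEEP.
PIP = 565/64.2 + 11.0×1.2833 + 5 = 8.801 + 14.116 + 5 = 27.917 cmH2O.

27.9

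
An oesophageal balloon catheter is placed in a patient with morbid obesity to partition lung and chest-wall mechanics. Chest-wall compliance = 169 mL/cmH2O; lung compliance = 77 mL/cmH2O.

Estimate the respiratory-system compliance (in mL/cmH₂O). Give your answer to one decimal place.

Lung and chest wall are elastances in series: 1/Crs = 1/CL + 1/Ccw.
1/Crs = 1/77 + 1/169 = 0.0189.
Crs = 52.91 mL/cmH2O.

52.9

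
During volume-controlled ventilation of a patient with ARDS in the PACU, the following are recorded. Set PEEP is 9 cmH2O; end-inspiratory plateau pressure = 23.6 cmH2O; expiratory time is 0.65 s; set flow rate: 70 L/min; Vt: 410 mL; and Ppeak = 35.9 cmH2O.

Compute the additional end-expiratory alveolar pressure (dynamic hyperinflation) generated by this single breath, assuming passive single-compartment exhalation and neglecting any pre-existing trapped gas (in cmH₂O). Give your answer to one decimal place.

1.6

Flow: 70 L/min ÷ 60 = 1.1667 L/s.
R = (PIP − Pplat)/V̇ = (35.9 − 23.6) / 1.1667 = 12.3/1.1667 = 10.543 cmH2O·s/L.
C = Vt/(Pplat − PEEP) = 410.0 / (23.6 − 9) = 410.0/14.6 = 28.082 mL/cmH2O.
τ = R × C = 10.543 × 0.02808 L/cmH2O = 0.296 s.
Fraction remaining = e^(−Te/τ) = e^(−0.65/0.296) = 0.1113; trapped volume = 410.0 × 0.1113 = 45.633 mL.
Additional alveolar pressure from trapping ≈ V_trapped / C = 45.633 / 28.082 = 1.625 cmH2O.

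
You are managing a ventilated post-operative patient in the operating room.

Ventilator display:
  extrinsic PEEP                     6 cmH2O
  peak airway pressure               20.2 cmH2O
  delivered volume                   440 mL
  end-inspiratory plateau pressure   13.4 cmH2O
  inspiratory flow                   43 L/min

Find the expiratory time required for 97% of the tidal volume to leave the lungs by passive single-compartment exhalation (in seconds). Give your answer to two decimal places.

Flow: 43 L/min ÷ 60 = 0.7167 L/s.
R = (PIP − Pplat)/V̇ = (20.2 − 13.4) / 0.7167 = 6.8/0.7167 = 9.488 cmH2O·s/L.
C = Vt/(Pplat − PEEP) = 440.0 / (13.4 − 6) = 440.0/7.4 = 59.459 mL/cmH2O.
τ = R × C = 9.488 × 0.05946 L/cmH2O = 0.5642 s.
t = −τ·ln(1 − 0.97) = −0.5642·ln(0.03) = 1.978 s.

1.98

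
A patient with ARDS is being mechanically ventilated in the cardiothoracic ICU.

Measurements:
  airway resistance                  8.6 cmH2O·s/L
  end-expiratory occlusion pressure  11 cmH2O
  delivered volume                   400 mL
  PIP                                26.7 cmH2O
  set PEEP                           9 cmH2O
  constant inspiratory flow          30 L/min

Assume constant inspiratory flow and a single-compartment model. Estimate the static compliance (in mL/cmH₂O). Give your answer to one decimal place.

Flow: 30 L/min ÷ 60 = 0.5 L/s.
Total PEEP = 11 cmH2O (set 9 + intrinsic 2); this is the baseline alveolar pressure.
Equation of motion (constant flow): PIP = Vt/C + R·V̇ + PEEP.
Vt/C = PIP − R·V̇ − PEEP = 26.7 − 8.6×0.5 − 11 = 26.7 − 4.3 − 11 = 11.4 cmH2O.
C = Vt / 11.4 = 400 / 11.4 = 35.088 mL/cmH2O.

35.1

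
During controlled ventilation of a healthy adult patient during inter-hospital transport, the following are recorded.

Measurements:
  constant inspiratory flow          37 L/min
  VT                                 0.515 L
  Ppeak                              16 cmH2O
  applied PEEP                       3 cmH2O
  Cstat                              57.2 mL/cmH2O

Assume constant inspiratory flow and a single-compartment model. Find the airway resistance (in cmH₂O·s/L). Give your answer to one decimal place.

Flow: 37 L/min ÷ 60 = 0.6167 L/s.
Equation of motion (constant flow): PIP = Vt/C + R·V̇ + PEEP.
R·V̇ = PIP − Vt/C − PEEP = 16 − 515/57.2 − 3 = 16 − 9.003 − 3 = 3.997 cmH2O.
R = 3.997 / 0.6167 = 6.481 cmH2O·s/L.

6.5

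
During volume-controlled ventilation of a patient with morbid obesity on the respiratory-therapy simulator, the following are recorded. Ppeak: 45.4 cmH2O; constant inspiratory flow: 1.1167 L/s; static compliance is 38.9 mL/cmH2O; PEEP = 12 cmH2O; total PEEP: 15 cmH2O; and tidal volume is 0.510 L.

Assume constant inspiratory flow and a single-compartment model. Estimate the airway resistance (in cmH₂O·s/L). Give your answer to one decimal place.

15.5

Total PEEP = 15 cmH2O (set 12 + intrinsic 3); this is the baseline alveolar pressure.
Equation of motion (constant flow): PIP = Vt/C + R·V̇ + PEEP.
R·V̇ = PIP − Vt/C − PEEP = 45.4 − 510/38.9 − 15 = 45.4 − 13.111 − 15 = 17.289 cmH2O.
R = 17.289 / 1.1167 = 15.482 cmH2O·s/L.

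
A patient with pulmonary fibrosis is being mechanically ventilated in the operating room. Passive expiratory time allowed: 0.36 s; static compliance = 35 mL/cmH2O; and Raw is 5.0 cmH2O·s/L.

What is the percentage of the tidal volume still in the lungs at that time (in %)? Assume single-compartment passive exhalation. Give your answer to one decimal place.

τ = R × C = 5.0 × 35 mL/cmH2O = 5.0 × 0.035 L/cmH2O = 0.175 s.
Passive exhalation: V(t)/V₀ = e^(−t/τ) = e^(−0.36/0.175) = 0.1278.
Fraction remaining = 0.1278 → 12.78%.

12.8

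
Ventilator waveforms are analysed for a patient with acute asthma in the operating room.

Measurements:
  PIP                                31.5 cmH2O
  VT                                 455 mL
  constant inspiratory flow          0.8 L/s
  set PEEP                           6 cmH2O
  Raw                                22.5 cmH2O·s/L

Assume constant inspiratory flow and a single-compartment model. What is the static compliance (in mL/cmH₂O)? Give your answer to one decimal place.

Equation of motion (constant flow): PIP = Vt/C + R·V̇ + PEEP.
Vt/C = PIP − R·V̇ − PEEP = 31.5 − 22.5×0.8 − 6 = 31.5 − 18.0 − 6 = 7.5 cmH2O.
C = Vt / 7.5 = 455 / 7.5 = 60.667 mL/cmH2O.

60.7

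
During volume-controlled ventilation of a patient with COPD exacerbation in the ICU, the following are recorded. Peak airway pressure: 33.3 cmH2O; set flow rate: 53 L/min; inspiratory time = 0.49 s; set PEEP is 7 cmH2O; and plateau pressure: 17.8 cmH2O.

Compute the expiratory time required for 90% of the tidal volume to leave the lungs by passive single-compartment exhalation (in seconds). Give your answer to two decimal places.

Flow: 53 L/min ÷ 60 = 0.8833 L/s.
Vt = flow × Ti = 0.8833 L/s × 0.49 s × 1000 mL/L = 432.82 mL.
R = (PIP − Pplat)/V̇ = (33.3 − 17.8) / 0.8833 = 15.5/0.8833 = 17.548 cmH2O·s/L.
C = Vt/(Pplat − PEEP) = 432.82 / (17.8 − 7) = 432.82/10.8 = 40.076 mL/cmH2O.
τ = R × C = 17.548 × 0.04008 L/cmH2O = 0.7033 s.
t = −τ·ln(1 − 0.90) = −0.7033·ln(0.1) = 1.619 s.

1.62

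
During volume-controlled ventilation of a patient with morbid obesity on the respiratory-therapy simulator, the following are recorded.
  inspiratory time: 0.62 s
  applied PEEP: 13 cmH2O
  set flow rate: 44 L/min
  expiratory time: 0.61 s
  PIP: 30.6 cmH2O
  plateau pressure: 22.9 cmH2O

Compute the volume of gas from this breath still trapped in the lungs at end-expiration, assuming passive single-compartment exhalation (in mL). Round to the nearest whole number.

Flow: 44 L/min ÷ 60 = 0.7333 L/s.
Vt = flow × Ti = 0.7333 L/s × 0.62 s × 1000 mL/L = 454.65 mL.
R = (PIP − Pplat)/V̇ = (30.6 − 22.9) / 0.7333 = 7.7/0.7333 = 10.5 cmH2O·s/L.
C = Vt/(Pplat − PEEP) = 454.65 / (22.9 − 13) = 454.65/9.9 = 45.924 mL/cmH2O.
τ = R × C = 10.5 × 0.04592 L/cmH2O = 0.4822 s.
Fraction remaining = e^(−Te/τ) = e^(−0.61/0.4822) = 0.2822.
Trapped volume = 454.65 × 0.2822 = 128.3 mL.

128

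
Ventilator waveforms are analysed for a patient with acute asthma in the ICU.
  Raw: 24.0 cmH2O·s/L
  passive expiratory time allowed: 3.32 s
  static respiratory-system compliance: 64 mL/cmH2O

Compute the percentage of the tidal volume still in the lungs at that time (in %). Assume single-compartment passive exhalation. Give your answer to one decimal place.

τ = R × C = 24.0 × 64 mL/cmH2O = 24.0 × 0.064 L/cmH2O = 1.536 s.
Passive exhalation: V(t)/V₀ = e^(−t/τ) = e^(−3.32/1.536) = 0.1152.
Fraction remaining = 0.1152 → 11.52%.

11.5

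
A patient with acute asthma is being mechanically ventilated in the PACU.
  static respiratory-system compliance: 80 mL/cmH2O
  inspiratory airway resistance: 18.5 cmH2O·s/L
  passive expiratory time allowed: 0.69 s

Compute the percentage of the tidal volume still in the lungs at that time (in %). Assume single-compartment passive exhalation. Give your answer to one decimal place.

62.7

τ = R × C = 18.5 × 80 mL/cmH2O = 18.5 × 0.080 L/cmH2O = 1.48 s.
Passive exhalation: V(t)/V₀ = e^(−t/τ) = e^(−0.69/1.48) = 0.6274.
Fraction remaining = 0.6274 → 62.74%.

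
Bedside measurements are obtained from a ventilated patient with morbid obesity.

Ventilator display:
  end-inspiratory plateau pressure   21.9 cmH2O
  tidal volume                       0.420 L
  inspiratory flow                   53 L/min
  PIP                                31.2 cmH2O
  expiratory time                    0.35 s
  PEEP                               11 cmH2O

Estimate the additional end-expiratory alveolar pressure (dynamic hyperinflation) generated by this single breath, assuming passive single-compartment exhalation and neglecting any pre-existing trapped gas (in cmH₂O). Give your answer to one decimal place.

4.6

Flow: 53 L/min ÷ 60 = 0.8833 L/s.
R = (PIP − Pplat)/V̇ = (31.2 − 21.9) / 0.8833 = 9.3/0.8833 = 10.529 cmH2O·s/L.
C = Vt/(Pplat − PEEP) = 420.0 / (21.9 − 11) = 420.0/10.9 = 38.532 mL/cmH2O.
τ = R × C = 10.529 × 0.03853 L/cmH2O = 0.4057 s.
Fraction remaining = e^(−Te/τ) = e^(−0.35/0.4057) = 0.422; trapped volume = 420.0 × 0.422 = 177.24 mL.
Additional alveolar pressure from trapping ≈ V_trapped / C = 177.24 / 38.532 = 4.6 cmH2O.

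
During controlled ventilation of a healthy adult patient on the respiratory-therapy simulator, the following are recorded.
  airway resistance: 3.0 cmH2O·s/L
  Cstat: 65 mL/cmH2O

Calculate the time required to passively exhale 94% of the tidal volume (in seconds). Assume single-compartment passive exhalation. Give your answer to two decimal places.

τ = R × C = 3.0 × 65 mL/cmH2O = 3.0 × 0.065 L/cmH2O = 0.195 s.
Exhaled fraction f = 1 − e^(−t/τ) → t = −τ·ln(1 − f) = −0.195·ln(0.06) = 0.5486 s.

0.55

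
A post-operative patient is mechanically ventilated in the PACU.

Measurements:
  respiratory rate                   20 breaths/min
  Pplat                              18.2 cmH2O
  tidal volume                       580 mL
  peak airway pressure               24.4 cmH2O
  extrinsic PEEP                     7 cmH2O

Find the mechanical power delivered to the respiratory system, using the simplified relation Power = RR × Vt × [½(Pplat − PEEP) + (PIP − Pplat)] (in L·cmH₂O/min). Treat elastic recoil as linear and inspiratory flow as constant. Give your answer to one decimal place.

136.9

Per-breath work = Vt × [½(Pplat−PEEP) + (PIP−Pplat)] = 0.580 × [0.5×11.2 + 6.2] = 0.580 × 11.8 = 6.844 L·cmH2O.
Power = 20 × 6.844 = 136.88 L·cmH2O/min.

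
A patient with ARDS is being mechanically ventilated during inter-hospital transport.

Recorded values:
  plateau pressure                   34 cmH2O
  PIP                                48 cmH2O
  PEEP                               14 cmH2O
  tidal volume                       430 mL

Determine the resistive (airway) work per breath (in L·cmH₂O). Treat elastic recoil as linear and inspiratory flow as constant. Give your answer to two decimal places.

With constant inspiratory flow the resistive pressure is constant at PIP − Pplat = 48 − 34 = 14.0 cmH2O, so resistive work = 14.0 × 0.430 = 6.02 L·cmH2O.

6.02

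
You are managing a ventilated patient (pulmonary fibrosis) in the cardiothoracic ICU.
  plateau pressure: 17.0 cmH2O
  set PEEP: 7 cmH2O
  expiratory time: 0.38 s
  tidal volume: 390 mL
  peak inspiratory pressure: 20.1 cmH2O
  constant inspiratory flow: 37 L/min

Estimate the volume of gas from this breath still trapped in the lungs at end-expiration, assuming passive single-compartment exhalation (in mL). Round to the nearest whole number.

56

Flow: 37 L/min ÷ 60 = 0.6167 L/s.
R = (PIP − Pplat)/V̇ = (20.1 − 17.0) / 0.6167 = 3.1/0.6167 = 5.027 cmH2O·s/L.
C = Vt/(Pplat − PEEP) = 390.0 / (17.0 − 7) = 390.0/10.0 = 39.0 mL/cmH2O.
τ = R × C = 5.027 × 0.039 L/cmH2O = 0.1961 s.
Fraction remaining = e^(−Te/τ) = e^(−0.38/0.1961) = 0.144.
Trapped volume = 390.0 × 0.144 = 56.16 mL.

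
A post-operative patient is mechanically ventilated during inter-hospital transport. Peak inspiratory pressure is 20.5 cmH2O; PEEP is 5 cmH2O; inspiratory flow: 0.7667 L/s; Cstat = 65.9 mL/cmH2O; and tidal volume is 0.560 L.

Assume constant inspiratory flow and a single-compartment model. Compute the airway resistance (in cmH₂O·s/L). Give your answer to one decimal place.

9.1

Equation of motion (constant flow): PIP = Vt/C + R·V̇ + PEEP.
R·V̇ = PIP − Vt/C − PEEP = 20.5 − 560/65.9 − 5 = 20.5 − 8.498 − 5 = 7.002 cmH2O.
R = 7.002 / 0.7667 = 9.133 cmH2O·s/L.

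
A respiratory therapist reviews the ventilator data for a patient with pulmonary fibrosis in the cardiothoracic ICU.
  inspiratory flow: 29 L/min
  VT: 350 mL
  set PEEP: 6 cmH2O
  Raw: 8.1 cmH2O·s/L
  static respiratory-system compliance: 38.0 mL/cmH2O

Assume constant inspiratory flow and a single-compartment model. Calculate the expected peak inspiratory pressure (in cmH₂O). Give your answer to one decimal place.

Flow: 29 L/min ÷ 60 = 0.4833 L/s.
Equation of motion (constant flow): PIP = Vt/C + R·V̇ + PEEP.
PIP = 350/38.0 + 8.1×0.4833 + 6 = 9.211 + 3.915 + 6 = 19.126 cmH2O.

19.1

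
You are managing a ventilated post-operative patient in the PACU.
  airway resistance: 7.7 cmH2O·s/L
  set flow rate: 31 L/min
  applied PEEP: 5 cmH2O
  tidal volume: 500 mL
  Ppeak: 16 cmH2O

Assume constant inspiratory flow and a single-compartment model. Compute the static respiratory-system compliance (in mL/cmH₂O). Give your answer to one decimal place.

71.2

Flow: 31 L/min ÷ 60 = 0.5167 L/s.
Equation of motion (constant flow): PIP = Vt/C + R·V̇ + PEEP.
Vt/C = PIP − R·V̇ − PEEP = 16 − 7.7×0.5167 − 5 = 16 − 3.979 − 5 = 7.021 cmH2O.
C = Vt / 7.021 = 500 / 7.021 = 71.215 mL/cmH2O.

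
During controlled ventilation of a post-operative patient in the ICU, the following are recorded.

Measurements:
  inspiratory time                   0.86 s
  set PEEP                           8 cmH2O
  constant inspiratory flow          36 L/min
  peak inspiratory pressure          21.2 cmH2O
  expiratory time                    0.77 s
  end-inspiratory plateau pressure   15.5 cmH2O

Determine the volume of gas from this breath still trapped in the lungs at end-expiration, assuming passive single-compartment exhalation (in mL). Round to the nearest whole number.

159

Flow: 36 L/min ÷ 60 = 0.6 L/s.
Vt = flow × Ti = 0.6 L/s × 0.86 s × 1000 mL/L = 516.0 mL.
R = (PIP − Pplat)/V̇ = (21.2 − 15.5) / 0.6 = 5.7/0.6 = 9.5 cmH2O·s/L.
C = Vt/(Pplat − PEEP) = 516.0 / (15.5 − 8) = 516.0/7.5 = 68.8 mL/cmH2O.
τ = R × C = 9.5 × 0.0688 L/cmH2O = 0.6536 s.
Fraction remaining = e^(−Te/τ) = e^(−0.77/0.6536) = 0.3079.
Trapped volume = 516.0 × 0.3079 = 158.88 mL.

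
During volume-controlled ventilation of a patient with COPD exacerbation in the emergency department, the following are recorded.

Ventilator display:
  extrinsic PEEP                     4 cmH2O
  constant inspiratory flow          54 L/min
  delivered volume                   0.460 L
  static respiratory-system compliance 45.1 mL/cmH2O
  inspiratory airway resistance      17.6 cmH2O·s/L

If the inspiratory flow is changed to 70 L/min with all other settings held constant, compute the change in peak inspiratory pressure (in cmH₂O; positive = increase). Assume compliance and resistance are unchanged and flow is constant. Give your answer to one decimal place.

4.7

Flow: 54 L/min ÷ 60 = 0.9 L/s.
New flow: 70 L/min ÷ 60 = 1.1667 L/s.
PIP = Vt/C + R·V̇ + PEEP (constant-flow equation of motion).
Only the resistive term changes: ΔPIP = R × ΔV̇ = 17.6 × (1.1667 − 0.9) = 17.6 × 0.2667 = 4.694 cmH2O.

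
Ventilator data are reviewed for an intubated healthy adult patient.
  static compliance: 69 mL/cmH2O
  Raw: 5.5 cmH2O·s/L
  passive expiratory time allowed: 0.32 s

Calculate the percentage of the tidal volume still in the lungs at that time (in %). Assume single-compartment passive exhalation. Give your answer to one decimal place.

τ = R × C = 5.5 × 69 mL/cmH2O = 5.5 × 0.069 L/cmH2O = 0.3795 s.
Passive exhalation: V(t)/V₀ = e^(−t/τ) = e^(−0.32/0.3795) = 0.4303.
Fraction remaining = 0.4303 → 43.03%.

43.0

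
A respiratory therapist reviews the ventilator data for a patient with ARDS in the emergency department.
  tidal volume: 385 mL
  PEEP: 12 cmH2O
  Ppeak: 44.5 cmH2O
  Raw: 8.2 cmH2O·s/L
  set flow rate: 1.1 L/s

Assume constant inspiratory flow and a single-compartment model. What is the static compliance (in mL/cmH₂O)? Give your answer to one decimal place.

Equation of motion (constant flow): PIP = Vt/C + R·V̇ + PEEP.
Vt/C = PIP − R·V̇ − PEEP = 44.5 − 8.2×1.1 − 12 = 44.5 − 9.02 − 12 = 23.48 cmH2O.
C = Vt / 23.48 = 385 / 23.48 = 16.397 mL/cmH2O.

16.4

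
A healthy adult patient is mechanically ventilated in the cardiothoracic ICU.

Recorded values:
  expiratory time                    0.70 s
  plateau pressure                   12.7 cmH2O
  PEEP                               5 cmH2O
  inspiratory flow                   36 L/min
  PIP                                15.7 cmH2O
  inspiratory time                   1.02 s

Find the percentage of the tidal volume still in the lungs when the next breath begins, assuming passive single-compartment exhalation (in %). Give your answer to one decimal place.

Flow: 36 L/min ÷ 60 = 0.6 L/s.
Vt = flow × Ti = 0.6 L/s × 1.02 s × 1000 mL/L = 612.0 mL.
R = (PIP − Pplat)/V̇ = (15.7 − 12.7) / 0.6 = 3.0/0.6 = 5.0 cmH2O·s/L.
C = Vt/(Pplat − PEEP) = 612.0 / (12.7 − 5) = 612.0/7.7 = 79.481 mL/cmH2O.
τ = R × C = 5.0 × 0.07948 L/cmH2O = 0.3974 s.
Fraction remaining at end-expiration = e^(−Te/τ) = e^(−0.70/0.3974) = 0.1718 → 17.18%.

17.2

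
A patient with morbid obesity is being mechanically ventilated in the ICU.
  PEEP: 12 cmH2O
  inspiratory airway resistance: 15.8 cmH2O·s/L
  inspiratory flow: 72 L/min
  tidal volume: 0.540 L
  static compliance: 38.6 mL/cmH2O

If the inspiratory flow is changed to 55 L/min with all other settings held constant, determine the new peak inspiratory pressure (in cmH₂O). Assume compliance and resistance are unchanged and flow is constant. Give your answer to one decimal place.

Flow: 72 L/min ÷ 60 = 1.2 L/s.
New flow: 55 L/min ÷ 60 = 0.9167 L/s.
PIP = Vt/C + R·V̇ + PEEP (constant-flow equation of motion).
Only the resistive term changes: ΔPIP = R × ΔV̇ = 15.8 × (0.9167 − 1.2) = 15.8 × -0.2833 = -4.476 cmH2O.
Original PIP = 540/38.6 + 15.8×1.2 + 12 = 44.95 cmH2O; new PIP = 44.95 + (-4.476) = 40.474 cmH2O.

40.5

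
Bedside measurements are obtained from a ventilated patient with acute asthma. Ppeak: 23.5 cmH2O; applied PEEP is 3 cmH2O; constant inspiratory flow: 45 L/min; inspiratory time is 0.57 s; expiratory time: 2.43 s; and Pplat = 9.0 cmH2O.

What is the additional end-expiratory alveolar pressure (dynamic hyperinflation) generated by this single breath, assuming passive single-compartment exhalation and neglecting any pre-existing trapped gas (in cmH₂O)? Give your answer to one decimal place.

Flow: 45 L/min ÷ 60 = 0.75 L/s.
Vt = flow × Ti = 0.75 L/s × 0.57 s × 1000 mL/L = 427.5 mL.
R = (PIP − Pplat)/V̇ = (23.5 − 9.0) / 0.75 = 14.5/0.75 = 19.333 cmH2O·s/L.
C = Vt/(Pplat − PEEP) = 427.5 / (9.0 − 3) = 427.5/6.0 = 71.25 mL/cmH2O.
τ = R × C = 19.333 × 0.07125 L/cmH2O = 1.377 s.
Fraction remaining = e^(−Te/τ) = e^(−2.43/1.377) = 0.1712; trapped volume = 427.5 × 0.1712 = 73.188 mL.
Additional alveolar pressure from trapping ≈ V_trapped / C = 73.188 / 71.25 = 1.027 cmH2O.

1.0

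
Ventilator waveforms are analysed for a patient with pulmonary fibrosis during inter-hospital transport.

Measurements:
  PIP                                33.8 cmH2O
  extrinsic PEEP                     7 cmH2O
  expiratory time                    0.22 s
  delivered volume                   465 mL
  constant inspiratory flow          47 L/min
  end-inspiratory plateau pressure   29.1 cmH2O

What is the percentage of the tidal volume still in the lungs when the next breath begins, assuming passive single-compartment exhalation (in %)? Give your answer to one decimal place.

Flow: 47 L/min ÷ 60 = 0.7833 L/s.
R = (PIP − Pplat)/V̇ = (33.8 − 29.1) / 0.7833 = 4.7/0.7833 = 6.0 cmH2O·s/L.
C = Vt/(Pplat − PEEP) = 465.0 / (29.1 − 7) = 465.0/22.1 = 21.041 mL/cmH2O.
τ = R × C = 6.0 × 0.02104 L/cmH2O = 0.1262 s.
Fraction remaining at end-expiration = e^(−Te/τ) = e^(−0.22/0.1262) = 0.1749 → 17.49%.

17.5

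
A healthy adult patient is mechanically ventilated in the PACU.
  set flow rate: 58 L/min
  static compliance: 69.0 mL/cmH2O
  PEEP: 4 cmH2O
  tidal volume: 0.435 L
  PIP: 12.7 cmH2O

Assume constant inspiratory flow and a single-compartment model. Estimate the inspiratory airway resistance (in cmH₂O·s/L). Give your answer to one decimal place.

Flow: 58 L/min ÷ 60 = 0.9667 L/s.
Equation of motion (constant flow): PIP = Vt/C + R·V̇ + PEEP.
R·V̇ = PIP − Vt/C − PEEP = 12.7 − 435/69.0 − 4 = 12.7 − 6.304 − 4 = 2.396 cmH2O.
R = 2.396 / 0.9667 = 2.479 cmH2O·s/L.

2.5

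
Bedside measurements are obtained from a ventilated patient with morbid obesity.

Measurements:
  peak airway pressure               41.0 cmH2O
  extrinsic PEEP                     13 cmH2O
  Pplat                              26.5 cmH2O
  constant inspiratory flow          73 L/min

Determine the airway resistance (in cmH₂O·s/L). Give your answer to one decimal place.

11.9

Flow: 73 L/min ÷ 60 = 1.2167 L/s.
Raw = (PIP − Pplat) / flow = (41.0 − 26.5) / 1.2167 = 14.5 / 1.2167 = 11.917 cmH2O·s/L.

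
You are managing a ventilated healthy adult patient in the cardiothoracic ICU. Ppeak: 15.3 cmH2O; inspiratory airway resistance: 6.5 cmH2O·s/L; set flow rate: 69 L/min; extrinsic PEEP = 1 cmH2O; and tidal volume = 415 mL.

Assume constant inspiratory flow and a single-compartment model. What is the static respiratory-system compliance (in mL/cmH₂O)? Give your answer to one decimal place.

60.8

Flow: 69 L/min ÷ 60 = 1.15 L/s.
Equation of motion (constant flow): PIP = Vt/C + R·V̇ + PEEP.
Vt/C = PIP − R·V̇ − PEEP = 15.3 − 6.5×1.15 − 1 = 15.3 − 7.475 − 1 = 6.825 cmH2O.
C = Vt / 6.825 = 415 / 6.825 = 60.806 mL/cmH2O.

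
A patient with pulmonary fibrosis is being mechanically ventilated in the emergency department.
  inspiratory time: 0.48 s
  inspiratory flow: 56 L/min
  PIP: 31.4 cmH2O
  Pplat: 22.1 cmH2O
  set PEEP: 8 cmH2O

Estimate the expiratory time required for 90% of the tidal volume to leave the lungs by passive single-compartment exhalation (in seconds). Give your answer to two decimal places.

Flow: 56 L/min ÷ 60 = 0.9333 L/s.
Vt = flow × Ti = 0.9333 L/s × 0.48 s × 1000 mL/L = 447.98 mL.
R = (PIP − Pplat)/V̇ = (31.4 − 22.1) / 0.9333 = 9.3/0.9333 = 9.965 cmH2O·s/L.
C = Vt/(Pplat − PEEP) = 447.98 / (22.1 − 8) = 447.98/14.1 = 31.772 mL/cmH2O.
τ = R × C = 9.965 × 0.03177 L/cmH2O = 0.3166 s.
t = −τ·ln(1 − 0.90) = −0.3166·ln(0.1) = 0.729 s.

0.73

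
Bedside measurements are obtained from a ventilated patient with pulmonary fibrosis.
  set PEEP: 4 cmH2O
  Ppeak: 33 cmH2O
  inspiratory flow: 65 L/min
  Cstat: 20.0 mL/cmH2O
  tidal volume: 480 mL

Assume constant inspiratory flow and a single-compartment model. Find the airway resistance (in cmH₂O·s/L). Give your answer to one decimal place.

Flow: 65 L/min ÷ 60 = 1.0833 L/s.
Equation of motion (constant flow): PIP = Vt/C + R·V̇ + PEEP.
R·V̇ = PIP − Vt/C − PEEP = 33 − 480/20.0 − 4 = 33 − 24.0 − 4 = 5.0 cmH2O.
R = 5.0 / 1.0833 = 4.616 cmH2O·s/L.

4.6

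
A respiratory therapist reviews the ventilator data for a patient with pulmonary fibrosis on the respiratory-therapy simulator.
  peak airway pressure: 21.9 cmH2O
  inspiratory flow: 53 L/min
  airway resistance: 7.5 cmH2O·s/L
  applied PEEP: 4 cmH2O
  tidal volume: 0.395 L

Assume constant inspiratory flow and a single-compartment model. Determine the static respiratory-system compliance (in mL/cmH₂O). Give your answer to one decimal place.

Flow: 53 L/min ÷ 60 = 0.8833 L/s.
Equation of motion (constant flow): PIP = Vt/C + R·V̇ + PEEP.
Vt/C = PIP − R·V̇ − PEEP = 21.9 − 7.5×0.8833 − 4 = 21.9 − 6.625 − 4 = 11.275 cmH2O.
C = Vt / 11.275 = 395 / 11.275 = 35.033 mL/cmH2O.

35.0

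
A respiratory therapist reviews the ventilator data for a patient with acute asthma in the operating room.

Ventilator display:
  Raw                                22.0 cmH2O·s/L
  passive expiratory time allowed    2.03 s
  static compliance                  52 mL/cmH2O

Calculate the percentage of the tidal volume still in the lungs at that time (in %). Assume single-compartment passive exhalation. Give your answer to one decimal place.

17.0

τ = R × C = 22.0 × 52 mL/cmH2O = 22.0 × 0.052 L/cmH2O = 1.144 s.
Passive exhalation: V(t)/V₀ = e^(−t/τ) = e^(−2.03/1.144) = 0.1696.
Fraction remaining = 0.1696 → 16.96%.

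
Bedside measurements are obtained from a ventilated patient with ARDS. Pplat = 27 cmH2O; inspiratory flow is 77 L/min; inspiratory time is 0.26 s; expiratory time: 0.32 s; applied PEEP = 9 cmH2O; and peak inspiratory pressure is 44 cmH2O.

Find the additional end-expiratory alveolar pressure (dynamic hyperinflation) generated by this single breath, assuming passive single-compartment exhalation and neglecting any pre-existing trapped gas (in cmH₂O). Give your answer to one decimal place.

Flow: 77 L/min ÷ 60 = 1.2833 L/s.
Vt = flow × Ti = 1.2833 L/s × 0.26 s × 1000 mL/L = 333.66 mL.
R = (PIP − Pplat)/V̇ = (44 − 27) / 1.2833 = 17.0/1.2833 = 13.247 cmH2O·s/L.
C = Vt/(Pplat − PEEP) = 333.66 / (27 − 9) = 333.66/18.0 = 18.537 mL/cmH2O.
τ = R × C = 13.247 × 0.01854 L/cmH2O = 0.2456 s.
Fraction remaining = e^(−Te/τ) = e^(−0.32/0.2456) = 0.2717; trapped volume = 333.66 × 0.2717 = 90.655 mL.
Additional alveolar pressure from trapping ≈ V_trapped / C = 90.655 / 18.537 = 4.89 cmH2O.

4.9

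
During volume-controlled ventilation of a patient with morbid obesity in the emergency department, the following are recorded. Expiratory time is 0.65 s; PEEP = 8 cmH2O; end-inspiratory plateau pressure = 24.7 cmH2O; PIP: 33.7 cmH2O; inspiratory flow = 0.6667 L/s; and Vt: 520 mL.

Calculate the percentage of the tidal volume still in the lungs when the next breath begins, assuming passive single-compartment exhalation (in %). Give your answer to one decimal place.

21.3

R = (PIP − Pplat)/V̇ = (33.7 − 24.7) / 0.6667 = 9.0/0.6667 = 13.499 cmH2O·s/L.
C = Vt/(Pplat − PEEP) = 520.0 / (24.7 − 8) = 520.0/16.7 = 31.138 mL/cmH2O.
τ = R × C = 13.499 × 0.03114 L/cmH2O = 0.4204 s.
Fraction remaining at end-expiration = e^(−Te/τ) = e^(−0.65/0.4204) = 0.2131 → 21.31%.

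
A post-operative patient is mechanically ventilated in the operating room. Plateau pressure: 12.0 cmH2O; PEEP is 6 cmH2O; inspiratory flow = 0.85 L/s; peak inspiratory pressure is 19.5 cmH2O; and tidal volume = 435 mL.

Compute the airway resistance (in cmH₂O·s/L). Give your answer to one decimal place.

8.8

Raw = (PIP − Pplat) / flow = (19.5 − 12.0) / 0.85 = 7.5 / 0.85 = 8.824 cmH2O·s/L.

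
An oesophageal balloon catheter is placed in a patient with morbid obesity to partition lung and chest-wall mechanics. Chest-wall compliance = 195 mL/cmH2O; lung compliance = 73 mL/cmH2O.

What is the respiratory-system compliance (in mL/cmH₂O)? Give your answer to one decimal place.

Lung and chest wall are elastances in series: 1/Crs = 1/CL + 1/Ccw.
1/Crs = 1/73 + 1/195 = 0.01883.
Crs = 53.107 mL/cmH2O.

53.1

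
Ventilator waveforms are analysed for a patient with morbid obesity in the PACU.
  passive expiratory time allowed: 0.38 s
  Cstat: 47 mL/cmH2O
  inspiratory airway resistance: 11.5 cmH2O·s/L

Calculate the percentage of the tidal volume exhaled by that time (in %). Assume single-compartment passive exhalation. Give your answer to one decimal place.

τ = R × C = 11.5 × 47 mL/cmH2O = 11.5 × 0.047 L/cmH2O = 0.5405 s.
Passive exhalation: V(t)/V₀ = e^(−t/τ) = e^(−0.38/0.5405) = 0.4951.
Fraction exhaled = 1 − 0.4951 = 0.5049 → 50.49%.

50.5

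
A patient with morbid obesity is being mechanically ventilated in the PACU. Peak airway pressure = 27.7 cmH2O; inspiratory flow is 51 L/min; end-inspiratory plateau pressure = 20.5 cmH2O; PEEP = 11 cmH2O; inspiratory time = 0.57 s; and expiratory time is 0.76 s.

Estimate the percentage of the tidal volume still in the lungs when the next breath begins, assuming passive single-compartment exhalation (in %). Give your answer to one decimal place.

Flow: 51 L/min ÷ 60 = 0.85 L/s.
Vt = flow × Ti = 0.85 L/s × 0.57 s × 1000 mL/L = 484.5 mL.
R = (PIP − Pplat)/V̇ = (27.7 − 20.5) / 0.85 = 7.2/0.85 = 8.471 cmH2O·s/L.
C = Vt/(Pplat − PEEP) = 484.5 / (20.5 − 11) = 484.5/9.5 = 51.0 mL/cmH2O.
τ = R × C = 8.471 × 0.051 L/cmH2O = 0.432 s.
Fraction remaining at end-expiration = e^(−Te/τ) = e^(−0.76/0.432) = 0.1722 → 17.22%.

17.2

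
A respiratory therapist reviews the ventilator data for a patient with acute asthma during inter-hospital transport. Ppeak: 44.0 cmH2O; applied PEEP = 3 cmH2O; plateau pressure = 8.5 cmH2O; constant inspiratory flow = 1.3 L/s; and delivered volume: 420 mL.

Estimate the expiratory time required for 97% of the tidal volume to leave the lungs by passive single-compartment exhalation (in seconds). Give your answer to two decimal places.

7.31

R = (PIP − Pplat)/V̇ = (44.0 − 8.5) / 1.3 = 35.5/1.3 = 27.308 cmH2O·s/L.
C = Vt/(Pplat − PEEP) = 420.0 / (8.5 − 3) = 420.0/5.5 = 76.364 mL/cmH2O.
τ = R × C = 27.308 × 0.07636 L/cmH2O = 2.085 s.
t = −τ·ln(1 − 0.97) = −2.085·ln(0.03) = 7.311 s.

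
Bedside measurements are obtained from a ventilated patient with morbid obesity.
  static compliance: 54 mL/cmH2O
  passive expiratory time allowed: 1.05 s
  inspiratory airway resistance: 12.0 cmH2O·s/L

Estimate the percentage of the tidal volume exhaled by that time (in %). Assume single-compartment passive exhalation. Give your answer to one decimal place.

80.2

τ = R × C = 12.0 × 54 mL/cmH2O = 12.0 × 0.054 L/cmH2O = 0.648 s.
Passive exhalation: V(t)/V₀ = e^(−t/τ) = e^(−1.05/0.648) = 0.1978.
Fraction exhaled = 1 − 0.1978 = 0.8022 → 80.22%.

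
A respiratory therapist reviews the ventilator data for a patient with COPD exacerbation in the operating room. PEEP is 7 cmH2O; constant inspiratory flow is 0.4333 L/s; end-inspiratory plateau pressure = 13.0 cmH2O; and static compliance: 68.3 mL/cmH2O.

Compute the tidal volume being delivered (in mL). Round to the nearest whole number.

Vt = Cstat × (Pplat − PEEP) = 68.3 × (13.0 − 7) = 68.3 × 6.0 = 409.8 mL.

410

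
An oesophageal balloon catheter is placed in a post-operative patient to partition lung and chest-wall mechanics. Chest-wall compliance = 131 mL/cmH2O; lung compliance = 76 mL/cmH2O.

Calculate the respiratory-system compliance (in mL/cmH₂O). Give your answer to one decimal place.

48.1

Lung and chest wall are elastances in series: 1/Crs = 1/CL + 1/Ccw.
1/Crs = 1/76 + 1/131 = 0.02079.
Crs = 48.1 mL/cmH2O.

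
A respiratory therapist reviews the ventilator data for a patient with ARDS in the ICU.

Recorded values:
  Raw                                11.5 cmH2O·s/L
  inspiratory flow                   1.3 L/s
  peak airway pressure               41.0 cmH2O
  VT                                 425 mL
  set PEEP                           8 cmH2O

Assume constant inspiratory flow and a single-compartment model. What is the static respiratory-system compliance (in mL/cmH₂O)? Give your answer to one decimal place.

Equation of motion (constant flow): PIP = Vt/C + R·V̇ + PEEP.
Vt/C = PIP − R·V̇ − PEEP = 41.0 − 11.5×1.3 − 8 = 41.0 − 14.95 − 8 = 18.05 cmH2O.
C = Vt / 18.05 = 425 / 18.05 = 23.546 mL/cmH2O.

23.5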